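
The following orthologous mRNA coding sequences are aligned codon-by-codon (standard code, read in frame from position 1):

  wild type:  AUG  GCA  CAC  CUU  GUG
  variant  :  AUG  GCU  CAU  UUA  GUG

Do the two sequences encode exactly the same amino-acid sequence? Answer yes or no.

yes

Codon 1: AUG Met / AUG Met — identical.
Codon 2: GCA Ala / GCU Ala — synonymous.
Codon 3: CAC His / CAU His — synonymous.
Codon 4: CUU Leu / UUA Leu — synonymous.
Codon 5: GUG Val / GUG Val — identical.
Nonsynonymous differences: 0 → same protein.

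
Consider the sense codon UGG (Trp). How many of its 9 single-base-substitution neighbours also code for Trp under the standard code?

0

Position 1: none → 0 synonymous.
Position 2: none → 0 synonymous.
Position 3: none → 0 synonymous.
Total: 0 + 0 + 0 = 0.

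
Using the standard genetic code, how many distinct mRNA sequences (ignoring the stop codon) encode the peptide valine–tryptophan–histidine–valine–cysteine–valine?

256

Val: 4 codons.
Trp: 1 codon.
His: 2 codons.
Val: 4 codons.
Cys: 2 codons.
Val: 4 codons.
4 × 1 × 2 × 4 × 2 × 4 = 256.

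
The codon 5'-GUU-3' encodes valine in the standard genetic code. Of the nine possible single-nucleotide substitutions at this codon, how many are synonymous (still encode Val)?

Position 1: none → 0 synonymous.
Position 2: none → 0 synonymous.
Position 3: GUC, GUA, GUG → 3 synonymous.
Total: 0 + 0 + 3 = 3.

3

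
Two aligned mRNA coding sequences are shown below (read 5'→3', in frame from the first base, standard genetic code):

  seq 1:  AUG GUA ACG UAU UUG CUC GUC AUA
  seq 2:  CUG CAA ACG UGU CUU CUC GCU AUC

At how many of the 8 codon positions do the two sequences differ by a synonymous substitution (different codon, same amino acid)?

2

Codon 1: AUG Met / CUG Leu — nonsynonymous.
Codon 2: GUA Val / CAA Gln — nonsynonymous.
Codon 3: ACG Thr / ACG Thr — identical.
Codon 4: UAU Tyr / UGU Cys — nonsynonymous.
Codon 5: UUG Leu / CUU Leu — synonymous.
Codon 6: CUC Leu / CUC Leu — identical.
Codon 7: GUC Val / GCU Ala — nonsynonymous.
Codon 8: AUA Ile / AUC Ile — synonymous.
Synonymous differences: 2.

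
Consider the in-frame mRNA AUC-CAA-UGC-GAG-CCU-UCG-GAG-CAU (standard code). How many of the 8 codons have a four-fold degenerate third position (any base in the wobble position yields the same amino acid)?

2

Codon 1 AUC (Ile): third position 3-fold.
Codon 2 CAA (Gln): third position 2-fold.
Codon 3 UGC (Cys): third position 2-fold.
Codon 4 GAG (Glu): third position 2-fold.
Codon 5 CCU (Pro): third position 4-fold.
Codon 6 UCG (Ser): third position 4-fold.
Codon 7 GAG (Glu): third position 2-fold.
Codon 8 CAU (His): third position 2-fold.
Four-fold degenerate third positions: 2.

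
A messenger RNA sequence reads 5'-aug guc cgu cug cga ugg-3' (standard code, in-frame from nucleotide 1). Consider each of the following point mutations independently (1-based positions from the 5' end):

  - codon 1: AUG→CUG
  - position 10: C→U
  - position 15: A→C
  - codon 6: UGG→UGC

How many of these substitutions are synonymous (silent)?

Codon 1: AUG (Met) → CUG (Leu) — missense.
Codon 4: CUG (Leu) → UUG (Leu) — synonymous.
Codon 5: CGA (Arg) → CGC (Arg) — synonymous.
Codon 6: UGG (Trp) → UGC (Cys) — missense.
Synonymous: 2 of 4.

2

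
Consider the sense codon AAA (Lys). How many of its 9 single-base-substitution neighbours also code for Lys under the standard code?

Position 1: none → 0 synonymous.
Position 2: none → 0 synonymous.
Position 3: AAG → 1 synonymous.
Total: 0 + 0 + 1 = 1.

1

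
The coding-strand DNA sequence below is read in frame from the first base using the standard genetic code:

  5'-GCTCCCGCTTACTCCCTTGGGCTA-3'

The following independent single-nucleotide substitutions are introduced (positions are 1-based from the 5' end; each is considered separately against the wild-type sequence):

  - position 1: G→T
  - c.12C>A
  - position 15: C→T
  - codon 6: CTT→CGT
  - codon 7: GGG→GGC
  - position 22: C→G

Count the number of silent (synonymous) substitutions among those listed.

2

Codon 1: GCT (Ala) → TCT (Ser) — missense.
Codon 4: TAC (Tyr) → TAA (Stop) — nonsense.
Codon 5: TCC (Ser) → TCT (Ser) — synonymous.
Codon 6: CTT (Leu) → CGT (Arg) — missense.
Codon 7: GGG (Gly) → GGC (Gly) — synonymous.
Codon 8: CTA (Leu) → GTA (Val) — missense.
Synonymous: 2 of 6.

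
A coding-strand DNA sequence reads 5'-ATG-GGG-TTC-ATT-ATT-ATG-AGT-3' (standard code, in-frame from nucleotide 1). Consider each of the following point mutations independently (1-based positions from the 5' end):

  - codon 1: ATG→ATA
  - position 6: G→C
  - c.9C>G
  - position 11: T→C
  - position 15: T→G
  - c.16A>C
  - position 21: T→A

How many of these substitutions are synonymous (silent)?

1

Codon 1: ATG (Met) → ATA (Ile) — missense.
Codon 2: GGG (Gly) → GGC (Gly) — synonymous.
Codon 3: TTC (Phe) → TTG (Leu) — missense.
Codon 4: ATT (Ile) → ACT (Thr) — missense.
Codon 5: ATT (Ile) → ATG (Met) — missense.
Codon 6: ATG (Met) → CTG (Leu) — missense.
Codon 7: AGT (Ser) → AGA (Arg) — missense.
Synonymous: 1 of 7.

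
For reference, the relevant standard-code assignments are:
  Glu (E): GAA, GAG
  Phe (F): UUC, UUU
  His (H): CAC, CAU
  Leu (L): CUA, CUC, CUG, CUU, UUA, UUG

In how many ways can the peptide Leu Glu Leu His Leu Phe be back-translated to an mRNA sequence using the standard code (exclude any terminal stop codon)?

1728

Leu: 6 codons.
Glu: 2 codons.
Leu: 6 codons.
His: 2 codons.
Leu: 6 codons.
Phe: 2 codons.
6 × 2 × 6 × 2 × 6 × 2 = 1728.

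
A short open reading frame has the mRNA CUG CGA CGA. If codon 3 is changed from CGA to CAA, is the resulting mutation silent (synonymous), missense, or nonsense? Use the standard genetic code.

Position 8 falls in codon 3: CGA → Arg.
After the substitution the codon is CAA → Gln.
Arg ≠ Gln, so this is a missense mutation.

missense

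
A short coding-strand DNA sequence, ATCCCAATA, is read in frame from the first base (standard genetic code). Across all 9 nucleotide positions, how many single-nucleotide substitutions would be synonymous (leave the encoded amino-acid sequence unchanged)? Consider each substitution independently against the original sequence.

7

Codon 1 (ATC, Ile): 2 synonymous substitutions.
Codon 2 (CCA, Pro): 3 synonymous substitutions.
Codon 3 (ATA, Ile): 2 synonymous substitutions.
Total: 2 + 3 + 2 = 7.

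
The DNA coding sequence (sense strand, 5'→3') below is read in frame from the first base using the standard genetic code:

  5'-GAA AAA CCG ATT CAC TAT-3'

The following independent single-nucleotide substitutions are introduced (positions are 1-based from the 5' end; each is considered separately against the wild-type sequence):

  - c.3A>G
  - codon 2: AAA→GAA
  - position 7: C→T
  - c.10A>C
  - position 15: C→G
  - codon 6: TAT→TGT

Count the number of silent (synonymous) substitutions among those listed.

1

Codon 1: GAA (Glu) → GAG (Glu) — synonymous.
Codon 2: AAA (Lys) → GAA (Glu) — missense.
Codon 3: CCG (Pro) → TCG (Ser) — missense.
Codon 4: ATT (Ile) → CTT (Leu) — missense.
Codon 5: CAC (His) → CAG (Gln) — missense.
Codon 6: TAT (Tyr) → TGT (Cys) — missense.
Synonymous: 1 of 6.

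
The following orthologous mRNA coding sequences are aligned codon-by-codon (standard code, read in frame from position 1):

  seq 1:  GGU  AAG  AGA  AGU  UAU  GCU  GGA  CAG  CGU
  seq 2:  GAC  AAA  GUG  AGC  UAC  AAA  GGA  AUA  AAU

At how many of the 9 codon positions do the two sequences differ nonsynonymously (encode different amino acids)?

Codon 1: GGU Gly / GAC Asp — nonsynonymous.
Codon 2: AAG Lys / AAA Lys — synonymous.
Codon 3: AGA Arg / GUG Val — nonsynonymous.
Codon 4: AGU Ser / AGC Ser — synonymous.
Codon 5: UAU Tyr / UAC Tyr — synonymous.
Codon 6: GCU Ala / AAA Lys — nonsynonymous.
Codon 7: GGA Gly / GGA Gly — identical.
Codon 8: CAG Gln / AUA Ile — nonsynonymous.
Codon 9: CGU Arg / AAU Asn — nonsynonymous.
Nonsynonymous differences: 5.

5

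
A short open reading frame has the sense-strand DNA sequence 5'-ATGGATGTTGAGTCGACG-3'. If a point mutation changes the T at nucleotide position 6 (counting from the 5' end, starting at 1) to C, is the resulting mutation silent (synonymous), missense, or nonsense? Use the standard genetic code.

Position 6 falls in codon 2: GAT → Asp.
After the substitution the codon is GAC → Asp.
Both encode Asp, so the change is synonymous.

silent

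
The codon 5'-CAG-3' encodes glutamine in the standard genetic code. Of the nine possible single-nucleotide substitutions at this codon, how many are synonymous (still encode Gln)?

1

Position 1: none → 0 synonymous.
Position 2: none → 0 synonymous.
Position 3: CAA → 1 synonymous.
Total: 0 + 0 + 1 = 1.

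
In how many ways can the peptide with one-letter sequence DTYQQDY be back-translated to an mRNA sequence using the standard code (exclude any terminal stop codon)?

256

Asp: 2 codons.
Thr: 4 codons.
Tyr: 2 codons.
Gln: 2 codons.
Gln: 2 codons.
Asp: 2 codons.
Tyr: 2 codons.
2 × 4 × 2 × 2 × 2 × 2 × 2 = 256.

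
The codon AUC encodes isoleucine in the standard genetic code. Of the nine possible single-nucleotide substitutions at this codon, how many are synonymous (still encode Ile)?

Position 1: none → 0 synonymous.
Position 2: none → 0 synonymous.
Position 3: AUU, AUA → 2 synonymous.
Total: 0 + 0 + 2 = 2.

2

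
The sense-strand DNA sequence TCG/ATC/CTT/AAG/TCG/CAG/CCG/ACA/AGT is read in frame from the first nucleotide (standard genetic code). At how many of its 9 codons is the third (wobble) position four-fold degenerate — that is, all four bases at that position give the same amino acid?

Codon 1 TCG (Ser): third position 4-fold.
Codon 2 ATC (Ile): third position 3-fold.
Codon 3 CTT (Leu): third position 4-fold.
Codon 4 AAG (Lys): third position 2-fold.
Codon 5 TCG (Ser): third position 4-fold.
Codon 6 CAG (Gln): third position 2-fold.
Codon 7 CCG (Pro): third position 4-fold.
Codon 8 ACA (Thr): third position 4-fold.
Codon 9 AGT (Ser): third position 2-fold.
Four-fold degenerate third positions: 5.

5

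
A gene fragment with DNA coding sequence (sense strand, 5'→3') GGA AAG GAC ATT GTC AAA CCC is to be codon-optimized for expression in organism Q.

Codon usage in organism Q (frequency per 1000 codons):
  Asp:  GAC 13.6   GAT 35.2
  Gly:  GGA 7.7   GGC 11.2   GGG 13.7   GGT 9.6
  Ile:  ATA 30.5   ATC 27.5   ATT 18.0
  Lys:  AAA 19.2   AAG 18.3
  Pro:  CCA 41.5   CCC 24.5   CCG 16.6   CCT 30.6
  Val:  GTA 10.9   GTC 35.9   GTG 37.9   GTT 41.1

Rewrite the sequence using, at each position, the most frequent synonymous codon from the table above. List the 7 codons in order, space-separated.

GGG AAA GAT ATA GTT AAA CCA

Codon 1 (Gly): best is GGG at 13.7.
Codon 2 (Lys): best is AAA at 19.2.
Codon 3 (Asp): best is GAT at 35.2.
Codon 4 (Ile): best is ATA at 30.5.
Codon 5 (Val): best is GTT at 41.1.
Codon 6 (Lys): best is AAA at 19.2.
Codon 7 (Pro): best is CCA at 41.5.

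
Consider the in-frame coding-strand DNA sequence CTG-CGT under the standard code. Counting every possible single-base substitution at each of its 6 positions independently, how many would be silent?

7

Codon 1 (CTG, Leu): 4 synonymous substitutions.
Codon 2 (CGT, Arg): 3 synonymous substitutions.
Total: 4 + 3 = 7.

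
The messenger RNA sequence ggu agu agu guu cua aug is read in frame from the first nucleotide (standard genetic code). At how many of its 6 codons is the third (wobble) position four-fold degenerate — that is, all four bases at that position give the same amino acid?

Codon 1 GGU (Gly): third position 4-fold.
Codon 2 AGU (Ser): third position 2-fold.
Codon 3 AGU (Ser): third position 2-fold.
Codon 4 GUU (Val): third position 4-fold.
Codon 5 CUA (Leu): third position 4-fold.
Codon 6 AUG (Met): third position 1-fold.
Four-fold degenerate third positions: 3.

3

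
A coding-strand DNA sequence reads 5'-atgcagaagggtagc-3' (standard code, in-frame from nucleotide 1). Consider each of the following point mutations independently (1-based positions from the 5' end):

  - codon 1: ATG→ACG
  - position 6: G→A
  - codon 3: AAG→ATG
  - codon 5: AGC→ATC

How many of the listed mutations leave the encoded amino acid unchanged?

1

Codon 1: ATG (Met) → ACG (Thr) — missense.
Codon 2: CAG (Gln) → CAA (Gln) — synonymous.
Codon 3: AAG (Lys) → ATG (Met) — missense.
Codon 5: AGC (Ser) → ATC (Ile) — missense.
Synonymous: 1 of 4.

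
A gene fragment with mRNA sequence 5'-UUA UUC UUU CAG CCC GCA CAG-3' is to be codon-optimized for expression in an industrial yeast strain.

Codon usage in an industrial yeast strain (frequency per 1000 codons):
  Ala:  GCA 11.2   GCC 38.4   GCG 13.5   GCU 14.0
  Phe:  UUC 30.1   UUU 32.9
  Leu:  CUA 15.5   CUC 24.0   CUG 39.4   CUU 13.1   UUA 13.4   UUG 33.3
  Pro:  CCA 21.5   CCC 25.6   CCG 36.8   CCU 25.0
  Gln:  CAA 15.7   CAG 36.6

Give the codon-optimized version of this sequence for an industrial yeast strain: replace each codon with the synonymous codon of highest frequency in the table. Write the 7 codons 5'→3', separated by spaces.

Codon 1 (Leu): best is CUG at 39.4.
Codon 2 (Phe): best is UUU at 32.9.
Codon 3 (Phe): best is UUU at 32.9.
Codon 4 (Gln): best is CAG at 36.6.
Codon 5 (Pro): best is CCG at 36.8.
Codon 6 (Ala): best is GCC at 38.4.
Codon 7 (Gln): best is CAG at 36.6.

CUG UUU UUU CAG CCG GCC CAG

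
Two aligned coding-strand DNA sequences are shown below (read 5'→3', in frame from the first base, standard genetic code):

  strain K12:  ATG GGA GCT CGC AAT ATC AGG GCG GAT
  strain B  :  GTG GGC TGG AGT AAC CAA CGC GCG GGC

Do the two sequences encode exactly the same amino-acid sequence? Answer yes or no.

Codon 1: ATG Met / GTG Val — nonsynonymous.
Codon 2: GGA Gly / GGC Gly — synonymous.
Codon 3: GCT Ala / TGG Trp — nonsynonymous.
Codon 4: CGC Arg / AGT Ser — nonsynonymous.
Codon 5: AAT Asn / AAC Asn — synonymous.
Codon 6: ATC Ile / CAA Gln — nonsynonymous.
Codon 7: AGG Arg / CGC Arg — synonymous.
Codon 8: GCG Ala / GCG Ala — identical.
Codon 9: GAT Asp / GGC Gly — nonsynonymous.
Nonsynonymous differences: 5 → different protein.

no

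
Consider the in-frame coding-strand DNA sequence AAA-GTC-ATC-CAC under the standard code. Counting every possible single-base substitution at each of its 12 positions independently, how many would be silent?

7

Codon 1 (AAA, Lys): 1 synonymous substitution.
Codon 2 (GTC, Val): 3 synonymous substitutions.
Codon 3 (ATC, Ile): 2 synonymous substitutions.
Codon 4 (CAC, His): 1 synonymous substitution.
Total: 1 + 3 + 2 + 1 = 7.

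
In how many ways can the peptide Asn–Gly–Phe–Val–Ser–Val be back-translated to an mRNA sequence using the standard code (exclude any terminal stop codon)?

1536

Asn: 2 codons.
Gly: 4 codons.
Phe: 2 codons.
Val: 4 codons.
Ser: 6 codons.
Val: 4 codons.
2 × 4 × 2 × 4 × 6 × 4 = 1536.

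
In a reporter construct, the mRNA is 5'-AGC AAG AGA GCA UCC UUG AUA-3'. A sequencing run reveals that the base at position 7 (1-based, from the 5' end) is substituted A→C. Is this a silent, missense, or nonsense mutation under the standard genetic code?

Position 7 falls in codon 3: AGA → Arg.
After the substitution the codon is CGA → Arg.
Both encode Arg, so the change is synonymous.

silent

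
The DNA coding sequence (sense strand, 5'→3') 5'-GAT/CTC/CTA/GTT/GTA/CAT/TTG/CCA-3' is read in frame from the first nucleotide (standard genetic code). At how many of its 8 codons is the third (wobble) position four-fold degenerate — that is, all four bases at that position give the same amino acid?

5

Codon 1 GAT (Asp): third position 2-fold.
Codon 2 CTC (Leu): third position 4-fold.
Codon 3 CTA (Leu): third position 4-fold.
Codon 4 GTT (Val): third position 4-fold.
Codon 5 GTA (Val): third position 4-fold.
Codon 6 CAT (His): third position 2-fold.
Codon 7 TTG (Leu): third position 2-fold.
Codon 8 CCA (Pro): third position 4-fold.
Four-fold degenerate third positions: 5.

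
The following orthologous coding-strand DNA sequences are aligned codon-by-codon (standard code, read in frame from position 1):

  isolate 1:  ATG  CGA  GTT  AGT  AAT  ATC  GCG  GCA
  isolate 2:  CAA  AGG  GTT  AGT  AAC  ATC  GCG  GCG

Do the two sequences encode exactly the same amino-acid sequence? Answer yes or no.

no

Codon 1: ATG Met / CAA Gln — nonsynonymous.
Codon 2: CGA Arg / AGG Arg — synonymous.
Codon 3: GTT Val / GTT Val — identical.
Codon 4: AGT Ser / AGT Ser — identical.
Codon 5: AAT Asn / AAC Asn — synonymous.
Codon 6: ATC Ile / ATC Ile — identical.
Codon 7: GCG Ala / GCG Ala — identical.
Codon 8: GCA Ala / GCG Ala — synonymous.
Nonsynonymous differences: 1 → different protein.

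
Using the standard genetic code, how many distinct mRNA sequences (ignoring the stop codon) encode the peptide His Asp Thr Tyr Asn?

His: 2 codons.
Asp: 2 codons.
Thr: 4 codons.
Tyr: 2 codons.
Asn: 2 codons.
2 × 2 × 4 × 2 × 2 = 64.

64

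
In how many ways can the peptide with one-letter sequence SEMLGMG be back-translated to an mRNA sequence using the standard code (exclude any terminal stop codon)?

Ser: 6 codons.
Glu: 2 codons.
Met: 1 codon.
Leu: 6 codons.
Gly: 4 codons.
Met: 1 codon.
Gly: 4 codons.
6 × 2 × 1 × 6 × 4 × 1 × 4 = 1152.

1152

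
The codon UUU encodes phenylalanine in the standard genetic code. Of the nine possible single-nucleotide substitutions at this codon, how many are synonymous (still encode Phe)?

Position 1: none → 0 synonymous.
Position 2: none → 0 synonymous.
Position 3: UUC → 1 synonymous.
Total: 0 + 0 + 1 = 1.

1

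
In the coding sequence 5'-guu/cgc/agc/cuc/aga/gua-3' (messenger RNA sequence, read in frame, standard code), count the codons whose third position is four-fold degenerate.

4

Codon 1 GUU (Val): third position 4-fold.
Codon 2 CGC (Arg): third position 4-fold.
Codon 3 AGC (Ser): third position 2-fold.
Codon 4 CUC (Leu): third position 4-fold.
Codon 5 AGA (Arg): third position 2-fold.
Codon 6 GUA (Val): third position 4-fold.
Four-fold degenerate third positions: 4.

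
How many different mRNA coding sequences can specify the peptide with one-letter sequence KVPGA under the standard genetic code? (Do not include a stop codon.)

512

Lys: 2 codons.
Val: 4 codons.
Pro: 4 codons.
Gly: 4 codons.
Ala: 4 codons.
2 × 4 × 4 × 4 × 4 = 512.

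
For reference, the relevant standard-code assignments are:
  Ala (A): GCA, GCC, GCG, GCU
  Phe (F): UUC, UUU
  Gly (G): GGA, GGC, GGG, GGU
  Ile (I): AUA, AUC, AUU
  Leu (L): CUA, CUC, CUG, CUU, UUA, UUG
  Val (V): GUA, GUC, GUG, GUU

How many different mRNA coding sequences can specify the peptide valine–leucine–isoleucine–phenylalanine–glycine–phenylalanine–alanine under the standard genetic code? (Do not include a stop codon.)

4608

Val: 4 codons.
Leu: 6 codons.
Ile: 3 codons.
Phe: 2 codons.
Gly: 4 codons.
Phe: 2 codons.
Ala: 4 codons.
4 × 6 × 3 × 2 × 4 × 2 × 4 = 4608.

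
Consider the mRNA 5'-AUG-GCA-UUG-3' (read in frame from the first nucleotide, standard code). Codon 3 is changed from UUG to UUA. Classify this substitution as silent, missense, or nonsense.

Position 9 falls in codon 3: UUG → Leu.
After the substitution the codon is UUA → Leu.
Both encode Leu, so the change is synonymous.

silent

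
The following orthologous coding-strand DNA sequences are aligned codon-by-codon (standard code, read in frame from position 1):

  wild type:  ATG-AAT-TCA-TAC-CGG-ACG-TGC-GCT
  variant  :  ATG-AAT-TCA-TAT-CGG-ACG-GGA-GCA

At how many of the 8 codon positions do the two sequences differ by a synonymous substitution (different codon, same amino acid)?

2

Codon 1: ATG Met / ATG Met — identical.
Codon 2: AAT Asn / AAT Asn — identical.
Codon 3: TCA Ser / TCA Ser — identical.
Codon 4: TAC Tyr / TAT Tyr — synonymous.
Codon 5: CGG Arg / CGG Arg — identical.
Codon 6: ACG Thr / ACG Thr — identical.
Codon 7: TGC Cys / GGA Gly — nonsynonymous.
Codon 8: GCT Ala / GCA Ala — synonymous.
Synonymous differences: 2.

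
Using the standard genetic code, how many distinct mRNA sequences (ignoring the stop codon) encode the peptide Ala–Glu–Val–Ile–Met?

96

Ala: 4 codons.
Glu: 2 codons.
Val: 4 codons.
Ile: 3 codons.
Met: 1 codon.
4 × 2 × 4 × 3 × 1 = 96.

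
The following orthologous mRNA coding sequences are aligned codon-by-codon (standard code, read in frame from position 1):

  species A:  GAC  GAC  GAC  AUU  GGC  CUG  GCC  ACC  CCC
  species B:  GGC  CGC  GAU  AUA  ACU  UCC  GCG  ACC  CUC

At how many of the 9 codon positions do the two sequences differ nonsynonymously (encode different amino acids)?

5

Codon 1: GAC Asp / GGC Gly — nonsynonymous.
Codon 2: GAC Asp / CGC Arg — nonsynonymous.
Codon 3: GAC Asp / GAU Asp — synonymous.
Codon 4: AUU Ile / AUA Ile — synonymous.
Codon 5: GGC Gly / ACU Thr — nonsynonymous.
Codon 6: CUG Leu / UCC Ser — nonsynonymous.
Codon 7: GCC Ala / GCG Ala — synonymous.
Codon 8: ACC Thr / ACC Thr — identical.
Codon 9: CCC Pro / CUC Leu — nonsynonymous.
Nonsynonymous differences: 5.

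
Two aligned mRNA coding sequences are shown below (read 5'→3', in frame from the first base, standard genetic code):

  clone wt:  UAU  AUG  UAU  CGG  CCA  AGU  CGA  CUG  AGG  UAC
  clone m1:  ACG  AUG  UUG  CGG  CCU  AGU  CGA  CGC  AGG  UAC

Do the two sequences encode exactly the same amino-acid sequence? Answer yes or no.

no

Codon 1: UAU Tyr / ACG Thr — nonsynonymous.
Codon 2: AUG Met / AUG Met — identical.
Codon 3: UAU Tyr / UUG Leu — nonsynonymous.
Codon 4: CGG Arg / CGG Arg — identical.
Codon 5: CCA Pro / CCU Pro — synonymous.
Codon 6: AGU Ser / AGU Ser — identical.
Codon 7: CGA Arg / CGA Arg — identical.
Codon 8: CUG Leu / CGC Arg — nonsynonymous.
Codon 9: AGG Arg / AGG Arg — identical.
Codon 10: UAC Tyr / UAC Tyr — identical.
Nonsynonymous differences: 3 → different protein.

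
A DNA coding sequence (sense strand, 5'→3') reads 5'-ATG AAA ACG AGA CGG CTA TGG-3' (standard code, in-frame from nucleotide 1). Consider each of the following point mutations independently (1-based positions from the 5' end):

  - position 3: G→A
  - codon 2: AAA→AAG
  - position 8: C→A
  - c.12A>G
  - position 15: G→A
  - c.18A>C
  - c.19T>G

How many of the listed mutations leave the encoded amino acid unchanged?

Codon 1: ATG (Met) → ATA (Ile) — missense.
Codon 2: AAA (Lys) → AAG (Lys) — synonymous.
Codon 3: ACG (Thr) → AAG (Lys) — missense.
Codon 4: AGA (Arg) → AGG (Arg) — synonymous.
Codon 5: CGG (Arg) → CGA (Arg) — synonymous.
Codon 6: CTA (Leu) → CTC (Leu) — synonymous.
Codon 7: TGG (Trp) → GGG (Gly) — missense.
Synonymous: 4 of 7.

4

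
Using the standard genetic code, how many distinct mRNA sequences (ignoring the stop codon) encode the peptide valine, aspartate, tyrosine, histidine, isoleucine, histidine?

Val: 4 codons.
Asp: 2 codons.
Tyr: 2 codons.
His: 2 codons.
Ile: 3 codons.
His: 2 codons.
4 × 2 × 2 × 2 × 3 × 2 = 192.

192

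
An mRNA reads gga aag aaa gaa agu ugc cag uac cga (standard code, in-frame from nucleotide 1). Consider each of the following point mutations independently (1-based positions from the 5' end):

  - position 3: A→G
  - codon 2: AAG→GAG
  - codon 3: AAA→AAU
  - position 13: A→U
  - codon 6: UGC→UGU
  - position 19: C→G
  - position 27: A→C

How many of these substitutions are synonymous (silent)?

3

Codon 1: GGA (Gly) → GGG (Gly) — synonymous.
Codon 2: AAG (Lys) → GAG (Glu) — missense.
Codon 3: AAA (Lys) → AAU (Asn) — missense.
Codon 5: AGU (Ser) → UGU (Cys) — missense.
Codon 6: UGC (Cys) → UGU (Cys) — synonymous.
Codon 7: CAG (Gln) → GAG (Glu) — missense.
Codon 9: CGA (Arg) → CGC (Arg) — synonymous.
Synonymous: 3 of 7.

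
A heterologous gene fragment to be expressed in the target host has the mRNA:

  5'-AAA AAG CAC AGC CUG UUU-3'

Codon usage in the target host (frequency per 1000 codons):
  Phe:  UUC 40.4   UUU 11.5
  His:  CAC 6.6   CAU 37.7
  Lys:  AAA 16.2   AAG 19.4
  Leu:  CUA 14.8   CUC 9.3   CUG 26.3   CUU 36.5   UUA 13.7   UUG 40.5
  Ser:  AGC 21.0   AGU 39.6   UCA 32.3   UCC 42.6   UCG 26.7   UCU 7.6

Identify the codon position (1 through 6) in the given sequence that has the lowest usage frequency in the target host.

Codon 1 AAA (Lys): 16.2 per 1000.
Codon 2 AAG (Lys): 19.4 per 1000.
Codon 3 CAC (His): 6.6 per 1000.
Codon 4 AGC (Ser): 21.0 per 1000.
Codon 5 CUG (Leu): 26.3 per 1000.
Codon 6 UUU (Phe): 11.5 per 1000.
Lowest frequency is 6.6 at codon 3.

3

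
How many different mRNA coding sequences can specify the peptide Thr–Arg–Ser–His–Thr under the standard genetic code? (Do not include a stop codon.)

Thr: 4 codons.
Arg: 6 codons.
Ser: 6 codons.
His: 2 codons.
Thr: 4 codons.
4 × 6 × 6 × 2 × 4 = 1152.

1152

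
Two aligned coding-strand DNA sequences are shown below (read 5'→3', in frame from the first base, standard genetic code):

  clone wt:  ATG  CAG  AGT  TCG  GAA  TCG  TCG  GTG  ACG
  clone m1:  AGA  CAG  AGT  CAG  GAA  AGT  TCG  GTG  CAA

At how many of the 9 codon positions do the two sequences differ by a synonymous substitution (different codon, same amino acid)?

Codon 1: ATG Met / AGA Arg — nonsynonymous.
Codon 2: CAG Gln / CAG Gln — identical.
Codon 3: AGT Ser / AGT Ser — identical.
Codon 4: TCG Ser / CAG Gln — nonsynonymous.
Codon 5: GAA Glu / GAA Glu — identical.
Codon 6: TCG Ser / AGT Ser — synonymous.
Codon 7: TCG Ser / TCG Ser — identical.
Codon 8: GTG Val / GTG Val — identical.
Codon 9: ACG Thr / CAA Gln — nonsynonymous.
Synonymous differences: 1.

1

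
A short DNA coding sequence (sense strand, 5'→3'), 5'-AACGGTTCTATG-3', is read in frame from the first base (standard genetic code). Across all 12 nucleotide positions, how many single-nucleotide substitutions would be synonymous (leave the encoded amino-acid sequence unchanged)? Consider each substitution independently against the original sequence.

7

Codon 1 (AAC, Asn): 1 synonymous substitution.
Codon 2 (GGT, Gly): 3 synonymous substitutions.
Codon 3 (TCT, Ser): 3 synonymous substitutions.
Codon 4 (ATG, Met): 0 synonymous substitutions.
Total: 1 + 3 + 3 + 0 = 7.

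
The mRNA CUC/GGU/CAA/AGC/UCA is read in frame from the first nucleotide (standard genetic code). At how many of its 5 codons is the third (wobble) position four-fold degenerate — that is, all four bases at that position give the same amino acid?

Codon 1 CUC (Leu): third position 4-fold.
Codon 2 GGU (Gly): third position 4-fold.
Codon 3 CAA (Gln): third position 2-fold.
Codon 4 AGC (Ser): third position 2-fold.
Codon 5 UCA (Ser): third position 4-fold.
Four-fold degenerate third positions: 3.

3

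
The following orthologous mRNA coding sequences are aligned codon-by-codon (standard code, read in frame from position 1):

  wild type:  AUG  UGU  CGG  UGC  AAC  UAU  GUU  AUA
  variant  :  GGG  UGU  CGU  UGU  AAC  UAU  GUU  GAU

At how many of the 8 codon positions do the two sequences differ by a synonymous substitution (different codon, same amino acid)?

Codon 1: AUG Met / GGG Gly — nonsynonymous.
Codon 2: UGU Cys / UGU Cys — identical.
Codon 3: CGG Arg / CGU Arg — synonymous.
Codon 4: UGC Cys / UGU Cys — synonymous.
Codon 5: AAC Asn / AAC Asn — identical.
Codon 6: UAU Tyr / UAU Tyr — identical.
Codon 7: GUU Val / GUU Val — identical.
Codon 8: AUA Ile / GAU Asp — nonsynonymous.
Synonymous differences: 2.

2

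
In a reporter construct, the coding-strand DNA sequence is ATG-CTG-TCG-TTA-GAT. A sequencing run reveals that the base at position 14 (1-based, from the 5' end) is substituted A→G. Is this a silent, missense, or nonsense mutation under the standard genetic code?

missense

Position 14 falls in codon 5: GAT → Asp.
After the substitution the codon is GGT → Gly.
Asp ≠ Gly, so this is a missense mutation.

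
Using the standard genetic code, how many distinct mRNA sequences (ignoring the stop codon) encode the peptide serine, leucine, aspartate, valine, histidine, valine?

Ser: 6 codons.
Leu: 6 codons.
Asp: 2 codons.
Val: 4 codons.
His: 2 codons.
Val: 4 codons.
6 × 6 × 2 × 4 × 2 × 4 = 2304.

2304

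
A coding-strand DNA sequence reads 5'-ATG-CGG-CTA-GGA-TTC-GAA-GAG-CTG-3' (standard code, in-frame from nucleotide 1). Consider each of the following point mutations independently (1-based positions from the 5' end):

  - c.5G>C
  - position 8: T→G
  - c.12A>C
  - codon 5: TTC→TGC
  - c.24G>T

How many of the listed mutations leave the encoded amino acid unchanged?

2

Codon 2: CGG (Arg) → CCG (Pro) — missense.
Codon 3: CTA (Leu) → CGA (Arg) — missense.
Codon 4: GGA (Gly) → GGC (Gly) — synonymous.
Codon 5: TTC (Phe) → TGC (Cys) — missense.
Codon 8: CTG (Leu) → CTT (Leu) — synonymous.
Synonymous: 2 of 5.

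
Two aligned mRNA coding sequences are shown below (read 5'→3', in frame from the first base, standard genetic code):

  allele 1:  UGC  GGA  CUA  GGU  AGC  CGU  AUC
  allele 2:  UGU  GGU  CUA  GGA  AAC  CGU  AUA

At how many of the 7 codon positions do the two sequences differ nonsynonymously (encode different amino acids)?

1

Codon 1: UGC Cys / UGU Cys — synonymous.
Codon 2: GGA Gly / GGU Gly — synonymous.
Codon 3: CUA Leu / CUA Leu — identical.
Codon 4: GGU Gly / GGA Gly — synonymous.
Codon 5: AGC Ser / AAC Asn — nonsynonymous.
Codon 6: CGU Arg / CGU Arg — identical.
Codon 7: AUC Ile / AUA Ile — synonymous.
Nonsynonymous differences: 1.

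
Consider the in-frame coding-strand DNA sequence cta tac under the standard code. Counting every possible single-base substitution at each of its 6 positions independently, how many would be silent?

Codon 1 (CTA, Leu): 4 synonymous substitutions.
Codon 2 (TAC, Tyr): 1 synonymous substitution.
Total: 4 + 1 = 5.

5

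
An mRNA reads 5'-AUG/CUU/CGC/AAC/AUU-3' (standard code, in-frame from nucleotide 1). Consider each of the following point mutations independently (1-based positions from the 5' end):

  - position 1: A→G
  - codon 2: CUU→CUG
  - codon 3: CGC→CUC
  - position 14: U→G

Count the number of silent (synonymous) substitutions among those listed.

Codon 1: AUG (Met) → GUG (Val) — missense.
Codon 2: CUU (Leu) → CUG (Leu) — synonymous.
Codon 3: CGC (Arg) → CUC (Leu) — missense.
Codon 5: AUU (Ile) → AGU (Ser) — missense.
Synonymous: 1 of 4.

1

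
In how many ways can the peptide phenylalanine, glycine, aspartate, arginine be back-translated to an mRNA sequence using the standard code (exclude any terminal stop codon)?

96

Phe: 2 codons.
Gly: 4 codons.
Asp: 2 codons.
Arg: 6 codons.
2 × 4 × 2 × 6 = 96.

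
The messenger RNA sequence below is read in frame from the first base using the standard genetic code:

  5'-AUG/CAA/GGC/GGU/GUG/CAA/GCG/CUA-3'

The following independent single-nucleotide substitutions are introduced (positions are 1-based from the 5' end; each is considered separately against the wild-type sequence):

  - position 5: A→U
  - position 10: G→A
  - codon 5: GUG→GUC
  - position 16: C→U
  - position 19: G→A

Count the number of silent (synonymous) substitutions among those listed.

Codon 2: CAA (Gln) → CUA (Leu) — missense.
Codon 4: GGU (Gly) → AGU (Ser) — missense.
Codon 5: GUG (Val) → GUC (Val) — synonymous.
Codon 6: CAA (Gln) → UAA (Stop) — nonsense.
Codon 7: GCG (Ala) → ACG (Thr) — missense.
Synonymous: 1 of 5.

1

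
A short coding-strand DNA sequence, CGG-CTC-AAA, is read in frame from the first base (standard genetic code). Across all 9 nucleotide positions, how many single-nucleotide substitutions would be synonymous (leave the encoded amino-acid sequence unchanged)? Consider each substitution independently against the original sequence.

8

Codon 1 (CGG, Arg): 4 synonymous substitutions.
Codon 2 (CTC, Leu): 3 synonymous substitutions.
Codon 3 (AAA, Lys): 1 synonymous substitution.
Total: 4 + 3 + 1 = 8.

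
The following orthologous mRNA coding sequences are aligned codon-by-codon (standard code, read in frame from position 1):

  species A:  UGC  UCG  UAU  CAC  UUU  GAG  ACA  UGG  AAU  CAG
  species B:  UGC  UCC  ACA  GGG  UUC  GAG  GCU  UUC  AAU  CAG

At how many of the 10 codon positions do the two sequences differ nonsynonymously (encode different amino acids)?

4

Codon 1: UGC Cys / UGC Cys — identical.
Codon 2: UCG Ser / UCC Ser — synonymous.
Codon 3: UAU Tyr / ACA Thr — nonsynonymous.
Codon 4: CAC His / GGG Gly — nonsynonymous.
Codon 5: UUU Phe / UUC Phe — synonymous.
Codon 6: GAG Glu / GAG Glu — identical.
Codon 7: ACA Thr / GCU Ala — nonsynonymous.
Codon 8: UGG Trp / UUC Phe — nonsynonymous.
Codon 9: AAU Asn / AAU Asn — identical.
Codon 10: CAG Gln / CAG Gln — identical.
Nonsynonymous differences: 4.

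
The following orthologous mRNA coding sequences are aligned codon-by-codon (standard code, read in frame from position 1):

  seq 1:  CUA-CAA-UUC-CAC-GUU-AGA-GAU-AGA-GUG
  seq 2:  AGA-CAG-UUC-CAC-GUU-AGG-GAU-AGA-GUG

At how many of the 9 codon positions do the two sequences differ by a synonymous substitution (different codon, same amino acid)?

2

Codon 1: CUA Leu / AGA Arg — nonsynonymous.
Codon 2: CAA Gln / CAG Gln — synonymous.
Codon 3: UUC Phe / UUC Phe — identical.
Codon 4: CAC His / CAC His — identical.
Codon 5: GUU Val / GUU Val — identical.
Codon 6: AGA Arg / AGG Arg — synonymous.
Codon 7: GAU Asp / GAU Asp — identical.
Codon 8: AGA Arg / AGA Arg — identical.
Codon 9: GUG Val / GUG Val — identical.
Synonymous differences: 2.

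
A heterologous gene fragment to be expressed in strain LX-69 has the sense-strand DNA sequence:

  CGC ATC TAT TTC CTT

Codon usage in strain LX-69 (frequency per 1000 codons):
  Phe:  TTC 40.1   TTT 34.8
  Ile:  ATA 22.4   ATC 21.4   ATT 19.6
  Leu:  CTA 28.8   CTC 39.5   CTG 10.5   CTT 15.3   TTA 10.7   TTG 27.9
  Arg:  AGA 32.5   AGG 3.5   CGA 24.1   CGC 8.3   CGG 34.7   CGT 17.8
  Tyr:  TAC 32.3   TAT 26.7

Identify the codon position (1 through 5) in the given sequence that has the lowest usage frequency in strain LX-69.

1

Codon 1 CGC (Arg): 8.3 per 1000.
Codon 2 ATC (Ile): 21.4 per 1000.
Codon 3 TAT (Tyr): 26.7 per 1000.
Codon 4 TTC (Phe): 40.1 per 1000.
Codon 5 CTT (Leu): 15.3 per 1000.
Lowest frequency is 8.3 at codon 1.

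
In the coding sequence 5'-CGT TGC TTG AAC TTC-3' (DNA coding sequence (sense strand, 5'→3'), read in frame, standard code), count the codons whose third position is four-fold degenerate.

1

Codon 1 CGT (Arg): third position 4-fold.
Codon 2 TGC (Cys): third position 2-fold.
Codon 3 TTG (Leu): third position 2-fold.
Codon 4 AAC (Asn): third position 2-fold.
Codon 5 TTC (Phe): third position 2-fold.
Four-fold degenerate third positions: 1.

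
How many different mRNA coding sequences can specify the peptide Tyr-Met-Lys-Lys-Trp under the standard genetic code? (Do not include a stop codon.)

8

Tyr: 2 codons.
Met: 1 codon.
Lys: 2 codons.
Lys: 2 codons.
Trp: 1 codon.
2 × 1 × 2 × 2 × 1 = 8.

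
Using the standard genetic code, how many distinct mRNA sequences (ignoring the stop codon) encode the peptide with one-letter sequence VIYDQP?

Val: 4 codons.
Ile: 3 codons.
Tyr: 2 codons.
Asp: 2 codons.
Gln: 2 codons.
Pro: 4 codons.
4 × 3 × 2 × 2 × 2 × 4 = 384.

384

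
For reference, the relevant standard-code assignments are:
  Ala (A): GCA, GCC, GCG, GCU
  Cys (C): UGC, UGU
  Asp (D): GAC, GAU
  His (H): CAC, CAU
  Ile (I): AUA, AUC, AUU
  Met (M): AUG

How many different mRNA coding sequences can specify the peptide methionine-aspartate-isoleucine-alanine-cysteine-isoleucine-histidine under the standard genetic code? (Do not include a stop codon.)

288

Met: 1 codon.
Asp: 2 codons.
Ile: 3 codons.
Ala: 4 codons.
Cys: 2 codons.
Ile: 3 codons.
His: 2 codons.
1 × 2 × 3 × 4 × 2 × 3 × 2 = 288.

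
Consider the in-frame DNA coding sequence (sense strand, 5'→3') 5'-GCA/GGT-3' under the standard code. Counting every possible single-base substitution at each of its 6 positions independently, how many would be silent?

6

Codon 1 (GCA, Ala): 3 synonymous substitutions.
Codon 2 (GGT, Gly): 3 synonymous substitutions.
Total: 3 + 3 = 6.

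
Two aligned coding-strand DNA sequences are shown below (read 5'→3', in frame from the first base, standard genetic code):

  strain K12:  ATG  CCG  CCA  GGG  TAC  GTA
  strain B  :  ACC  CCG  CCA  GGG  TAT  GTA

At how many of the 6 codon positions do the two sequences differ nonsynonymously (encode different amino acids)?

Codon 1: ATG Met / ACC Thr — nonsynonymous.
Codon 2: CCG Pro / CCG Pro — identical.
Codon 3: CCA Pro / CCA Pro — identical.
Codon 4: GGG Gly / GGG Gly — identical.
Codon 5: TAC Tyr / TAT Tyr — synonymous.
Codon 6: GTA Val / GTA Val — identical.
Nonsynonymous differences: 1.

1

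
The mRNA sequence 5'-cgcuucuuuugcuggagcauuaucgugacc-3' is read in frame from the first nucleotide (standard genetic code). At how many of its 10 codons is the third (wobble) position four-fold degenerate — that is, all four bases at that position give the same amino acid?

3

Codon 1 CGC (Arg): third position 4-fold.
Codon 2 UUC (Phe): third position 2-fold.
Codon 3 UUU (Phe): third position 2-fold.
Codon 4 UGC (Cys): third position 2-fold.
Codon 5 UGG (Trp): third position 1-fold.
Codon 6 AGC (Ser): third position 2-fold.
Codon 7 AUU (Ile): third position 3-fold.
Codon 8 AUC (Ile): third position 3-fold.
Codon 9 GUG (Val): third position 4-fold.
Codon 10 ACC (Thr): third position 4-fold.
Four-fold degenerate third positions: 3.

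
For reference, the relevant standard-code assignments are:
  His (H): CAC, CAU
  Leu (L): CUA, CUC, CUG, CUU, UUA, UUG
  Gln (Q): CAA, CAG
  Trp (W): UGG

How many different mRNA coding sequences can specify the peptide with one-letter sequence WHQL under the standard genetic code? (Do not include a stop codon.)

Trp: 1 codon.
His: 2 codons.
Gln: 2 codons.
Leu: 6 codons.
1 × 2 × 2 × 6 = 24.

24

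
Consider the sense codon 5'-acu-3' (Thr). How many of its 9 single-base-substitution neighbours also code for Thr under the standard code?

Position 1: none → 0 synonymous.
Position 2: none → 0 synonymous.
Position 3: ACC, ACA, ACG → 3 synonymous.
Total: 0 + 0 + 3 = 3.

3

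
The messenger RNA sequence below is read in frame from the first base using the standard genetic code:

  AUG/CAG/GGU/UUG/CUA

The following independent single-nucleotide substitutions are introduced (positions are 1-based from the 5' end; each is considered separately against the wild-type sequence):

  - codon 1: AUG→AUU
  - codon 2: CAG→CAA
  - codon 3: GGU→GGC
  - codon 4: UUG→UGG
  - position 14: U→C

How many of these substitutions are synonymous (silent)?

2

Codon 1: AUG (Met) → AUU (Ile) — missense.
Codon 2: CAG (Gln) → CAA (Gln) — synonymous.
Codon 3: GGU (Gly) → GGC (Gly) — synonymous.
Codon 4: UUG (Leu) → UGG (Trp) — missense.
Codon 5: CUA (Leu) → CCA (Pro) — missense.
Synonymous: 2 of 5.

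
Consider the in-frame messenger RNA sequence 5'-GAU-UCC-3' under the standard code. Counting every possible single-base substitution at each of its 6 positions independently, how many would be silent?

Codon 1 (GAU, Asp): 1 synonymous substitution.
Codon 2 (UCC, Ser): 3 synonymous substitutions.
Total: 1 + 3 = 4.

4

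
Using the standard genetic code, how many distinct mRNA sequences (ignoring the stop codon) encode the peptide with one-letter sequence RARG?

576

Arg: 6 codons.
Ala: 4 codons.
Arg: 6 codons.
Gly: 4 codons.
6 × 4 × 6 × 4 = 576.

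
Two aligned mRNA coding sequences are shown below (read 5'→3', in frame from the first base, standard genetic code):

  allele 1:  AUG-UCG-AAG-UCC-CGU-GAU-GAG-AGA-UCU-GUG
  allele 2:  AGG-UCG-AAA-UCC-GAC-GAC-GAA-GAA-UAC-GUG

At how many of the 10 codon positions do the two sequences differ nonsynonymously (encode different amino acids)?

Codon 1: AUG Met / AGG Arg — nonsynonymous.
Codon 2: UCG Ser / UCG Ser — identical.
Codon 3: AAG Lys / AAA Lys — synonymous.
Codon 4: UCC Ser / UCC Ser — identical.
Codon 5: CGU Arg / GAC Asp — nonsynonymous.
Codon 6: GAU Asp / GAC Asp — synonymous.
Codon 7: GAG Glu / GAA Glu — synonymous.
Codon 8: AGA Arg / GAA Glu — nonsynonymous.
Codon 9: UCU Ser / UAC Tyr — nonsynonymous.
Codon 10: GUG Val / GUG Val — identical.
Nonsynonymous differences: 4.

4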